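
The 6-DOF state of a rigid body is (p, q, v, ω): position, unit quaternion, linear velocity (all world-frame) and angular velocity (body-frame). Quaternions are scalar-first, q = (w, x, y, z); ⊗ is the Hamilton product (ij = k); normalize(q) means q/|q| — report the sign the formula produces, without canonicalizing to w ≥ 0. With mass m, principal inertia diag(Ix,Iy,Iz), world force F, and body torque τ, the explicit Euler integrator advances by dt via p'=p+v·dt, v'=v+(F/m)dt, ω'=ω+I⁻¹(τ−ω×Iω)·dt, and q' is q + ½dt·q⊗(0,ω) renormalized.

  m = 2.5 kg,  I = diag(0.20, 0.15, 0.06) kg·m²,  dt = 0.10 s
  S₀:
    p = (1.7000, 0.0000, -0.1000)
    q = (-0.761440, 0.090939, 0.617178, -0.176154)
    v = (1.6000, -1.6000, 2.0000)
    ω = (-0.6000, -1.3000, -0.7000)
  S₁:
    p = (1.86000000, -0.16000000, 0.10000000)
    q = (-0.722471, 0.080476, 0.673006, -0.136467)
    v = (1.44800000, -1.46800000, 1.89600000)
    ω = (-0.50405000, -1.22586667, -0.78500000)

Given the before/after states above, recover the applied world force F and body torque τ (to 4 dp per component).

F = (-3.8000, 3.3000, -2.6000)
τ = (0.1100, 0.1700, -0.0900)

ω₁ − ω₀ = (0.09595000, 0.07413333, -0.08500000)
precession coupling = (-0.0819, 0.0588, -0.0390)
applied torque τ = (0.1100, 0.1700, -0.0900)
Δv = v₁−v₀ = (-0.15200000, 0.13200000, -0.10400000)
F = m·Δv/dt = (-3.8000, 3.3000, -2.6000)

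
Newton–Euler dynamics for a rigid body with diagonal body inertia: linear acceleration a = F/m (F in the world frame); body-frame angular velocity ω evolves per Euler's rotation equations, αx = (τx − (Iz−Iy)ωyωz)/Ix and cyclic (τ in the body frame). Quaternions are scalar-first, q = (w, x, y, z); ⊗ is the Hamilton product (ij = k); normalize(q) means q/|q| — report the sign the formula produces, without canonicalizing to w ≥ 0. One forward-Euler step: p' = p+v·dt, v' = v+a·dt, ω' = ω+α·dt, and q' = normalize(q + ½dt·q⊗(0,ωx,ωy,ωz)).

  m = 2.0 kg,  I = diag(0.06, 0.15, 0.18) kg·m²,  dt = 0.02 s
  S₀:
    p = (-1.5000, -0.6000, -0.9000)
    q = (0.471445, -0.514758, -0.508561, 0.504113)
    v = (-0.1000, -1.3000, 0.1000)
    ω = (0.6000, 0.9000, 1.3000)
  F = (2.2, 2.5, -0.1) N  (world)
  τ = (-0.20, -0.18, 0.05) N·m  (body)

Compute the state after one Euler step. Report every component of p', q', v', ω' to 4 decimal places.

a = (1.1000, 1.2500, -0.0500)
p + v·dt = (-1.5020, -0.6260, -0.8980)
v + (F/m)dt = (-0.0780, -1.2750, 0.0990)
ω×(Iω) gyroscopic = (0.0351, -0.0936, 0.0486)
angular accel α = (-3.9183, -0.5760, 0.0078)
ω + α·dt = (0.5216, 0.8885, 1.3002)
2q̇ = q⊗(0,ω) = (0.1112128, -0.8319640, 1.3959537, 0.4547329)
updated quaternion q' = (0.4725, -0.5230, -0.4945, 0.5086)

p' = (-1.5020, -0.6260, -0.8980)
q' = (0.4725, -0.5230, -0.4945, 0.5086)
v' = (-0.0780, -1.2750, 0.0990)
ω' = (0.5216, 0.8885, 1.3002)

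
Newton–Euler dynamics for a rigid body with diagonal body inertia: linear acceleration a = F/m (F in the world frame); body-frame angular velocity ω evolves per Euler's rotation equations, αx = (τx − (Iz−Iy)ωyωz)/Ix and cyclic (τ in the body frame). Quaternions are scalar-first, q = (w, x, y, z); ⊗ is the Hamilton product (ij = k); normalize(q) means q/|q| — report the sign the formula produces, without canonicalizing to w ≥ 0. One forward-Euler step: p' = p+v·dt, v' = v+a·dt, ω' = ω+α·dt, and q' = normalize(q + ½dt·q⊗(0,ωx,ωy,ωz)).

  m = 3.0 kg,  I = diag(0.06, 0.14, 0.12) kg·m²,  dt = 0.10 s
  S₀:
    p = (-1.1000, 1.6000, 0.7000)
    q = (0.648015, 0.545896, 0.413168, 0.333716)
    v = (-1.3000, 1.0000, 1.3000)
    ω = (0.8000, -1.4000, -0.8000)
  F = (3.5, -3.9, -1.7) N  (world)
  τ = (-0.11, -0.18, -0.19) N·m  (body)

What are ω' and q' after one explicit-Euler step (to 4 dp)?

ω' = (0.6540, -1.5560, -0.8837)
q' = (0.6658, 0.5763, 0.4014, 0.2520)

α = I⁻¹(τ − ω×Iω) = (-1.4600, -1.5600, -0.8367)
ω' = ω + α·dt = (0.6540, -1.5560, -0.8837)
Hamilton product q⊗(0,ω) = (0.4086912, 0.6550800, -0.2035314, -1.6132008)
q' = normalize(q + ½dt·q⊗(0,ω)) = (0.6658, 0.5763, 0.4014, 0.2520)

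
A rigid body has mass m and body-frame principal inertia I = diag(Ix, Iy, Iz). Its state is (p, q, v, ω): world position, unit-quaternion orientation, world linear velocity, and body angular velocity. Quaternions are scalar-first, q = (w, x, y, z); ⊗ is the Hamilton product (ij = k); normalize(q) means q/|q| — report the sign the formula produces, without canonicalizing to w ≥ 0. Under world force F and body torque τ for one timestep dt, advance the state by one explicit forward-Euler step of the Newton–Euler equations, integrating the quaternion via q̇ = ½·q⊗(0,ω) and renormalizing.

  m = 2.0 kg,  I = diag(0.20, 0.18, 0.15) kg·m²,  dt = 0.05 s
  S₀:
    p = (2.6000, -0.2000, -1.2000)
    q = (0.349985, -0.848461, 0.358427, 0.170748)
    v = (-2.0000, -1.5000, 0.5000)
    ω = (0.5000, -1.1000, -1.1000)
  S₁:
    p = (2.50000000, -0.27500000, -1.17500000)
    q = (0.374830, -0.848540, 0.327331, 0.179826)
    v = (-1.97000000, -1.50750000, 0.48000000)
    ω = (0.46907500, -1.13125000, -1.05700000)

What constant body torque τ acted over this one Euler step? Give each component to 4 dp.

τ = (-0.1600, -0.1400, 0.1400)

ω₁ − ω₀ = (-0.03092500, -0.03125000, 0.04300000)
τ = I·(Δω/dt) + ω₀×(Iω₀) = (-0.1600, -0.1400, 0.1400)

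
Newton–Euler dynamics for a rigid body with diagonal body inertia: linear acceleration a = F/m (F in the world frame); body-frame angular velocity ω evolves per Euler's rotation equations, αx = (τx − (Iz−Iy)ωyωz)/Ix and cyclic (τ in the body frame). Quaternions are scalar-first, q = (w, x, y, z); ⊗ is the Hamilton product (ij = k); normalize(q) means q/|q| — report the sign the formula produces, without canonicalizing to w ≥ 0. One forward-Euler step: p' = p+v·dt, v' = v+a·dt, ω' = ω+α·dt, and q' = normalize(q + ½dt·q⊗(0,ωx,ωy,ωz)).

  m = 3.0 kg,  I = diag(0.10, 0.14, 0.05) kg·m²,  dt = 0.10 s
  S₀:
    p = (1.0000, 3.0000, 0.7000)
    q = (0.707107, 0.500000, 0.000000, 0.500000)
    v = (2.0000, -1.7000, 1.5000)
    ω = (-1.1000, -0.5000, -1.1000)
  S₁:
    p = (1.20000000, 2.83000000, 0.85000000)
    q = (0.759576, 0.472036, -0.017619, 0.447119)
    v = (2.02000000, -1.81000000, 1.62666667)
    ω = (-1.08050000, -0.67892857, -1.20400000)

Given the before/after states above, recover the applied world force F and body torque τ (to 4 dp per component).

Δv = v₁−v₀ = (0.02000000, -0.11000000, 0.12666667)
applied force F = (0.6000, -3.3000, 3.8000)
rate change Δω = (0.01950000, -0.17892857, -0.10400000)
τ = I·(Δω/dt) + ω₀×(Iω₀) = (-0.0300, -0.1900, -0.0300)

F = (0.6000, -3.3000, 3.8000)
τ = (-0.0300, -0.1900, -0.0300)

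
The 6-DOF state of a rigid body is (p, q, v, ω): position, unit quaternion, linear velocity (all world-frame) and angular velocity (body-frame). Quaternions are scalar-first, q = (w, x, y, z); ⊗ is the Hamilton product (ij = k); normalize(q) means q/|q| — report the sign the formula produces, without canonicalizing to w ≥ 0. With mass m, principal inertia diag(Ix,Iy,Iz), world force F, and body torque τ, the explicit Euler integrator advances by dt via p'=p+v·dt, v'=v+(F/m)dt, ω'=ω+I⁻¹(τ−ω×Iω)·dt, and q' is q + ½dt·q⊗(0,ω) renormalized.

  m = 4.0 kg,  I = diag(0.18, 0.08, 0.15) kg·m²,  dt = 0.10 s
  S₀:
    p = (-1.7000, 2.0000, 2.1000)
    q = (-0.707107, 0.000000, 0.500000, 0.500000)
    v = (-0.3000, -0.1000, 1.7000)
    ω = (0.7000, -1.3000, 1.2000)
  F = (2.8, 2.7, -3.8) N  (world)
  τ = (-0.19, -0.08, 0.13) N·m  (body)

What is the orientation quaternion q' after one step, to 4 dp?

q' = (-0.7014, 0.0376, 0.5609, 0.4381)

2q̇ = q⊗(0,ω) = (0.0500000, 0.7550251, 1.2692391, -1.1985284)
q + ½dt·q⊗(0,ω), renormalized = (-0.7014, 0.0376, 0.5609, 0.4381)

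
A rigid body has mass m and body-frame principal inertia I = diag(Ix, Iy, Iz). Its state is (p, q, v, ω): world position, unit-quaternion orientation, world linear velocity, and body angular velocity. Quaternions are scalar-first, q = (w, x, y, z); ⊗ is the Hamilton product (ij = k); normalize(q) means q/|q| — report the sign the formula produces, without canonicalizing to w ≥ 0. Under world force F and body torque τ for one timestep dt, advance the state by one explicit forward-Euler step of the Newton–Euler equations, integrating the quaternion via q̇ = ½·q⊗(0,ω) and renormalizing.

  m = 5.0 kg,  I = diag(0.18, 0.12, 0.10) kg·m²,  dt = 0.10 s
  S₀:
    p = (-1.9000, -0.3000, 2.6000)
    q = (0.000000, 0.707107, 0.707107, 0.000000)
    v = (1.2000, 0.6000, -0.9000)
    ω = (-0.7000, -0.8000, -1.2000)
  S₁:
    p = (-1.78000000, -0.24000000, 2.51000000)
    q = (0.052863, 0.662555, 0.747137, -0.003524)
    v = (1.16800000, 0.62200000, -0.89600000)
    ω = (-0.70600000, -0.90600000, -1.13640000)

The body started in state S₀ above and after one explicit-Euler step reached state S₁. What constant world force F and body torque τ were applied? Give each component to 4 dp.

Δv = v₁−v₀ = (-0.03200000, 0.02200000, 0.00400000)
F = m·Δv/dt = (-1.6000, 1.1000, 0.2000)
ω₁ − ω₀ = (-0.00600000, -0.10600000, 0.06360000)
τ = I·(Δω/dt) + ω₀×(Iω₀) = (-0.0300, -0.0600, 0.0300)

F = (-1.6000, 1.1000, 0.2000)
τ = (-0.0300, -0.0600, 0.0300)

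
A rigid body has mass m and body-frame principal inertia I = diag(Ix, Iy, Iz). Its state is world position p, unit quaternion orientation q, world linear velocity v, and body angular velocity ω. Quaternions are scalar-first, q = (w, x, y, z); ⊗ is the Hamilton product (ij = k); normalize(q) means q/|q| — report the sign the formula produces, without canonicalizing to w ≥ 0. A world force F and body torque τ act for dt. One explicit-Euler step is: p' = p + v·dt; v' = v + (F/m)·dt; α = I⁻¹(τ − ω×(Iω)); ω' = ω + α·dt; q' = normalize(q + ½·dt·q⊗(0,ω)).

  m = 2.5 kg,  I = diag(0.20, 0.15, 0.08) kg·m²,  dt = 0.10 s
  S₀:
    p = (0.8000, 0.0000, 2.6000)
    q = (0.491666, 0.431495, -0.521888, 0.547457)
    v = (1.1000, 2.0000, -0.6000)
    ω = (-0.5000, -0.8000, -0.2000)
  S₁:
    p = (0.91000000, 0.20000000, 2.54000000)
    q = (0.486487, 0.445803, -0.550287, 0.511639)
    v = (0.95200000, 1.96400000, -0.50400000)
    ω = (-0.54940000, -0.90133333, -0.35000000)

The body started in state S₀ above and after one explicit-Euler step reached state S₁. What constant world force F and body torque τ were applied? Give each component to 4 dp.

Δv = v₁−v₀ = (-0.14800000, -0.03600000, 0.09600000)
applied force F = (-3.7000, -0.9000, 2.4000)
Δω = ω₁−ω₀ = (-0.04940000, -0.10133333, -0.15000000)
precession coupling = (-0.0112, 0.0120, -0.0200)
I·α + gyro = (-0.1100, -0.1400, -0.1400)

F = (-3.7000, -0.9000, 2.4000)
τ = (-0.1100, -0.1400, -0.1400)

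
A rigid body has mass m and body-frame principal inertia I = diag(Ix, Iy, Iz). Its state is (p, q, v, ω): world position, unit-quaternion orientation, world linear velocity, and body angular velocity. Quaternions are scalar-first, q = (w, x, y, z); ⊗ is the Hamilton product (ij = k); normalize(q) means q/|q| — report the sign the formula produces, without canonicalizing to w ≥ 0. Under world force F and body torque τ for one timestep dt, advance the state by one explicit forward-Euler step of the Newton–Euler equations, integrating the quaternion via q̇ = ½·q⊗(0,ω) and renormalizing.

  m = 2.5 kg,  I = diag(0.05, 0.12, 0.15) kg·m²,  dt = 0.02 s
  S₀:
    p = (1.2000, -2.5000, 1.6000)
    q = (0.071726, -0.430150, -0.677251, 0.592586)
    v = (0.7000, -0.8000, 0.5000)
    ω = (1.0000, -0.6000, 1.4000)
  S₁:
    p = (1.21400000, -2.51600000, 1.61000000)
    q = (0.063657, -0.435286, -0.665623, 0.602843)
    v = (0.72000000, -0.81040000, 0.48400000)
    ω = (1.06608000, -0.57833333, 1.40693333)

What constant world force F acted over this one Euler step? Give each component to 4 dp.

F = (2.5000, -1.3000, -2.0000)

Δv = v₁−v₀ = (0.02000000, -0.01040000, -0.01600000)
F = m·Δv/dt = (2.5000, -1.3000, -2.0000)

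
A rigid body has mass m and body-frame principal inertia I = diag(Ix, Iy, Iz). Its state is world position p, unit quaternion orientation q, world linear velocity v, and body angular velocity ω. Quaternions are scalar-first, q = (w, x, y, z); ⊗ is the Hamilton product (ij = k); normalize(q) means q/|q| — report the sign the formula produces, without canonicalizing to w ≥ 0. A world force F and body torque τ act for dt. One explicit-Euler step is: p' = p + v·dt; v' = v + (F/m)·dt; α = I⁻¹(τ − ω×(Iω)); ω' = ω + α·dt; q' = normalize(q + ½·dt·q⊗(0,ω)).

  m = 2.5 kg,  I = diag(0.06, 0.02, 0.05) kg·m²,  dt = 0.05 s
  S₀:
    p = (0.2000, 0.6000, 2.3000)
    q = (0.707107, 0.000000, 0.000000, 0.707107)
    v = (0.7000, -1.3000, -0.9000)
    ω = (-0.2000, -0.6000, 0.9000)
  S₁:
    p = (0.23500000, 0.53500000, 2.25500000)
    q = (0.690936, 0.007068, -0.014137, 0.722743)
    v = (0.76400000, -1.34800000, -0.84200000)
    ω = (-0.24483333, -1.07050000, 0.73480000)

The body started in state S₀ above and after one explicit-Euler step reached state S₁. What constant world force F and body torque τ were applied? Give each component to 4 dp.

v₁ − v₀ = (0.06400000, -0.04800000, 0.05800000)
m·(v₁−v₀)/dt = (3.2000, -2.4000, 2.9000)
rate change Δω = (-0.04483333, -0.47050000, -0.16520000)
ω₀×(Iω₀) = (-0.0162, -0.0018, -0.0048)
I·α + gyro = (-0.0700, -0.1900, -0.1700)

F = (3.2000, -2.4000, 2.9000)
τ = (-0.0700, -0.1900, -0.1700)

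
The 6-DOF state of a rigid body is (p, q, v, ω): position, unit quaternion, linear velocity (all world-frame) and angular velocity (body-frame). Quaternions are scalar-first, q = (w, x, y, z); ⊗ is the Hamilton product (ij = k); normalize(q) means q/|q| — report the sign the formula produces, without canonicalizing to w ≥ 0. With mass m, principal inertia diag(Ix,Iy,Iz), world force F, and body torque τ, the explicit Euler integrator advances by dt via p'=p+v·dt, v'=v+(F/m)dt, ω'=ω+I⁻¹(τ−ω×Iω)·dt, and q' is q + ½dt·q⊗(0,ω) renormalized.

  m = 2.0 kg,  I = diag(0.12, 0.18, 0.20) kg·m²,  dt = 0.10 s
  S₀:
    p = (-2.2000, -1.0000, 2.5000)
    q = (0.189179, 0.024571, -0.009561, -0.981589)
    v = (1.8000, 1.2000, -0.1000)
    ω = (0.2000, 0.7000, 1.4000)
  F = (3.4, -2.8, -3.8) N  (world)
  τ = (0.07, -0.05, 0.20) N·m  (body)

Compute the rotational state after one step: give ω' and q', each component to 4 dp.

ω' = (0.2420, 0.6847, 1.4958)
q' = (0.2572, 0.0600, -0.0144, -0.9644)

precession coupling ω×(Iω) = (0.0196, -0.0224, 0.0084)
angular accel α = (0.4200, -0.1533, 0.9580)
ω + α·dt = (0.2420, 0.6847, 1.4958)
q⊗(0,ω) = (1.3760031, 0.7115627, -0.0982919, 0.2839625)
q + ½dt·q⊗(0,ω), renormalized = (0.2572, 0.0600, -0.0144, -0.9644)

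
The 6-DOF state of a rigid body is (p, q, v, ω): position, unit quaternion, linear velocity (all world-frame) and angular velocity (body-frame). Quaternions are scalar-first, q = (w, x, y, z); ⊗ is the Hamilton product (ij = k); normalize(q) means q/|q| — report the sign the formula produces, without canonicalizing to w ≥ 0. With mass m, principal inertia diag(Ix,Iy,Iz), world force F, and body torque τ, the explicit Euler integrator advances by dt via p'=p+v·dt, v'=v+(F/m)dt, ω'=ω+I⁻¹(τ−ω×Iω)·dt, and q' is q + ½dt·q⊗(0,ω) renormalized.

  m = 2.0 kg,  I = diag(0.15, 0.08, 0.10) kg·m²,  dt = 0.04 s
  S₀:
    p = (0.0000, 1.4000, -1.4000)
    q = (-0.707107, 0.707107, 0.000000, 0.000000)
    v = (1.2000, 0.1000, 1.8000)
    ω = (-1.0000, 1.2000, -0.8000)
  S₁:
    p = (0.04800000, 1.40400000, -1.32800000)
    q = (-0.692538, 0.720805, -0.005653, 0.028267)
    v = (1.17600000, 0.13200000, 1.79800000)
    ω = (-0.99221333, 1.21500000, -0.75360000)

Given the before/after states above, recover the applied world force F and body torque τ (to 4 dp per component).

Δω = ω₁−ω₀ = (0.00778667, 0.01500000, 0.04640000)
precession coupling = (-0.0192, 0.0400, 0.0840)
I·α + gyro = (0.0100, 0.0700, 0.2000)
velocity change Δv = (-0.02400000, 0.03200000, -0.00200000)
applied force F = (-1.2000, 1.6000, -0.1000)

F = (-1.2000, 1.6000, -0.1000)
τ = (0.0100, 0.0700, 0.2000)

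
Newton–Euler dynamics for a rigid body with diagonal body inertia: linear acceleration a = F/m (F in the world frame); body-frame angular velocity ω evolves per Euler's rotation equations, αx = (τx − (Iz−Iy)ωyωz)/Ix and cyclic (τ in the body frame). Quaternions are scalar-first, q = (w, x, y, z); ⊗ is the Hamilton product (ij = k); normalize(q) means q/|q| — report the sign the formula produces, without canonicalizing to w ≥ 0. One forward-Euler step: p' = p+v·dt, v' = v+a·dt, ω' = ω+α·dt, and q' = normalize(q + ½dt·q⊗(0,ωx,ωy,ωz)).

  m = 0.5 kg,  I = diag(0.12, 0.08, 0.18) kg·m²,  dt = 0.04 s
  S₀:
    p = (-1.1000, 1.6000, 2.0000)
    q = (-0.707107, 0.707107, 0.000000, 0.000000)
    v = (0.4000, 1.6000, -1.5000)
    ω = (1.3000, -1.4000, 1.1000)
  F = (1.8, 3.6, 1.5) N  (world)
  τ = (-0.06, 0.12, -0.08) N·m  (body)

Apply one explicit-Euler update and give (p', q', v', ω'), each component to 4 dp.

p' = (-1.0840, 1.6640, 1.9400)
q' = (-0.7248, 0.6881, 0.0042, -0.0353)
v' = (0.5440, 1.8880, -1.3800)
ω' = (1.3313, -1.2971, 1.0660)

linear accel F/m = (3.6000, 7.2000, 3.0000)
p + v·dt = (-1.0840, 1.6640, 1.9400)
v' = v + a·dt = (0.5440, 1.8880, -1.3800)
angular accel α = (0.7833, 2.5725, -0.8489)
new body rate ω' = (1.3313, -1.2971, 1.0660)
Hamilton product q⊗(0,ω) = (-0.9192391, -0.9192391, 0.2121321, -1.7677675)
updated quaternion q' = (-0.7248, 0.6881, 0.0042, -0.0353)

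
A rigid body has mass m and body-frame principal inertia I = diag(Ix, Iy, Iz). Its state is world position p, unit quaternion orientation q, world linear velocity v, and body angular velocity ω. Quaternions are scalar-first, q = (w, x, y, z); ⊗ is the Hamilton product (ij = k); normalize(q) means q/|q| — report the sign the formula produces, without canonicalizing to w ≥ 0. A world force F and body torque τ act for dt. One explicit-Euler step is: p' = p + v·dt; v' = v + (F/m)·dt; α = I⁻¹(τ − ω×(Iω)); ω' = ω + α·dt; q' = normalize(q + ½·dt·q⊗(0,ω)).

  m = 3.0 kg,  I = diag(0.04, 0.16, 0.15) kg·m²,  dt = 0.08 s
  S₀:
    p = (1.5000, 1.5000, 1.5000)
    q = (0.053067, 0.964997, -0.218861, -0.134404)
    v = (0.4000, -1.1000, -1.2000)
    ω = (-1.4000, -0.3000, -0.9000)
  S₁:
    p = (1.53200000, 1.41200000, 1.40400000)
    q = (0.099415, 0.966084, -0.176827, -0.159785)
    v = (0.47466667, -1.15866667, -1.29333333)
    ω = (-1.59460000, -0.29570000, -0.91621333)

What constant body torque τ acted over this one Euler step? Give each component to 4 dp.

rate change Δω = (-0.19460000, 0.00430000, -0.01621333)
precession coupling = (-0.0027, -0.1386, 0.0504)
applied torque τ = (-0.1000, -0.1300, 0.0200)

τ = (-0.1000, -0.1300, 0.0200)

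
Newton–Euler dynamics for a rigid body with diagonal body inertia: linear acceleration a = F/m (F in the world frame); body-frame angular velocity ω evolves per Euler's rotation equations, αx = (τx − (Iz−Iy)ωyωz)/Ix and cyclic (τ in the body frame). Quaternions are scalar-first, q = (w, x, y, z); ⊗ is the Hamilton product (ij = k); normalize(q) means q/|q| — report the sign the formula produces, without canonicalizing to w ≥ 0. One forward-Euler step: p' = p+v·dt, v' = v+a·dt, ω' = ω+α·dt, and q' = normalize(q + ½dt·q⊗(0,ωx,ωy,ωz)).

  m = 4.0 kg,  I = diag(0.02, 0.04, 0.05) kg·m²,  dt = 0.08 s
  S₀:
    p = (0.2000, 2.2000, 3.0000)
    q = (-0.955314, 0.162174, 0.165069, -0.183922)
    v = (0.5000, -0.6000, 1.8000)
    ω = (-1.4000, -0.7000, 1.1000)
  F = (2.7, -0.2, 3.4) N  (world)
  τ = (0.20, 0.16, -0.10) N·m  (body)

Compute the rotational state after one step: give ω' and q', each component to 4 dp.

ω' = (-0.5692, -0.4724, 0.9086)
q' = (-0.9308, 0.2171, 0.1944, -0.2206)

precession coupling ω×(Iω) = (-0.0077, 0.0462, 0.0196)
(τ − ω×Iω)/I = (10.3850, 2.8450, -2.3920)
ω + α·dt = (-0.5692, -0.4724, 0.9086)
Hamilton product q⊗(0,ω) = (0.5449061, 1.3902701, 0.7478192, -0.9332706)
q' = normalize(q + ½dt·q⊗(0,ω)) = (-0.9308, 0.2171, 0.1944, -0.2206)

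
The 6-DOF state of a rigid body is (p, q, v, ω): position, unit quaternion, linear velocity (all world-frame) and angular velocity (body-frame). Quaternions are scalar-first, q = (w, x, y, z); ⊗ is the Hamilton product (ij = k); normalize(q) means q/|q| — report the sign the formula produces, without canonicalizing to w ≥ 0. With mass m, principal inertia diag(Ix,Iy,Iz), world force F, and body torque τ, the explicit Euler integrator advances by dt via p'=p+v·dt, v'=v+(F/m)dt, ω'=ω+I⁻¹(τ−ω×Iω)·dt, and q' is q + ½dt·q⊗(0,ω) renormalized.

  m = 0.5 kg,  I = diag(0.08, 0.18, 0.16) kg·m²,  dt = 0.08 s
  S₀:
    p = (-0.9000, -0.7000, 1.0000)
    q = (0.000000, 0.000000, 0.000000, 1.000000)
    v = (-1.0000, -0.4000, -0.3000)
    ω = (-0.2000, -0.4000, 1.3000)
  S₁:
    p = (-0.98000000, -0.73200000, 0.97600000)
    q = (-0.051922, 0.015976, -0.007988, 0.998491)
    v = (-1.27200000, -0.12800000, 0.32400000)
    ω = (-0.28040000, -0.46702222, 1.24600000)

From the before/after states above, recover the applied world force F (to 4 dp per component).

velocity change Δv = (-0.27200000, 0.27200000, 0.62400000)
m·(v₁−v₀)/dt = (-1.7000, 1.7000, 3.9000)

F = (-1.7000, 1.7000, 3.9000)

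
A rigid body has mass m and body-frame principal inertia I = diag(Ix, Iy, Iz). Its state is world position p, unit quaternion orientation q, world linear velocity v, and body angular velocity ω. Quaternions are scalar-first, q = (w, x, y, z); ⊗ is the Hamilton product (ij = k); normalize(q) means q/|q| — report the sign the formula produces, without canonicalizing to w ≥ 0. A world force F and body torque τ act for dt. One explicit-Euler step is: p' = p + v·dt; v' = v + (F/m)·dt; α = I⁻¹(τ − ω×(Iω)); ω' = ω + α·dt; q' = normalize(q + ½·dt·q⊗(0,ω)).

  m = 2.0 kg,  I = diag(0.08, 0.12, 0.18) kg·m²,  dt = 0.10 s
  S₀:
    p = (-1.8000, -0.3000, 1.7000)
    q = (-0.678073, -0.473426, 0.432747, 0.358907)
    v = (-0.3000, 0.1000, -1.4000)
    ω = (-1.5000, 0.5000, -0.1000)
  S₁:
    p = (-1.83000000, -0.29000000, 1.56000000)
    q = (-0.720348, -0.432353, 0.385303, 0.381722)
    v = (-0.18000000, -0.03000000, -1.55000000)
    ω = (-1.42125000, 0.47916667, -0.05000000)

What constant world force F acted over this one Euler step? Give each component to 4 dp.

v₁ − v₀ = (0.12000000, -0.13000000, -0.15000000)
m·(v₁−v₀)/dt = (2.4000, -2.6000, -3.0000)

F = (2.4000, -2.6000, -3.0000)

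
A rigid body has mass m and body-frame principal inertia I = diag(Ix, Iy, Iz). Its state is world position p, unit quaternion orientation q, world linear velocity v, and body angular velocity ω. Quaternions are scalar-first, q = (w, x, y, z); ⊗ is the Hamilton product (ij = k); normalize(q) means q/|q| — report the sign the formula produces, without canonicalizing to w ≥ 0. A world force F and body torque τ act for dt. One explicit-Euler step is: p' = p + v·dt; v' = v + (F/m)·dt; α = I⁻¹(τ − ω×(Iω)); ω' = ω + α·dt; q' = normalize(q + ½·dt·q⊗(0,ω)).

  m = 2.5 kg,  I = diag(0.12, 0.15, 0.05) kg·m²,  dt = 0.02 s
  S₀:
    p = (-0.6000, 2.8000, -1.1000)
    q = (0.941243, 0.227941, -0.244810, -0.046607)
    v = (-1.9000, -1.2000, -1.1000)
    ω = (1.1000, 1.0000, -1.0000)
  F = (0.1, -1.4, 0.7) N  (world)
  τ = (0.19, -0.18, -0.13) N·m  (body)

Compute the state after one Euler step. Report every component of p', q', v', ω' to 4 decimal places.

p' = (-0.6380, 2.7760, -1.1220)
q' = (0.9406, 0.2412, -0.2336, -0.0510)
v' = (-1.8992, -1.2112, -1.0944)
ω' = (1.1150, 0.9863, -1.0652)

precession coupling ω×(Iω) = (0.1000, -0.0770, 0.0330)
α = I⁻¹(τ − ω×Iω) = (0.7500, -0.6867, -3.2600)
ω + α·dt = (1.1150, 0.9863, -1.0652)
Hamilton product q⊗(0,ω) = (-0.0525321, 1.3267843, 1.1179163, -0.4440110)
q + ½dt·q⊗(0,ω), renormalized = (0.9406, 0.2412, -0.2336, -0.0510)
a = F/m = (0.0400, -0.5600, 0.2800)
new position p' = (-0.6380, 2.7760, -1.1220)
new velocity v' = (-1.8992, -1.2112, -1.0944)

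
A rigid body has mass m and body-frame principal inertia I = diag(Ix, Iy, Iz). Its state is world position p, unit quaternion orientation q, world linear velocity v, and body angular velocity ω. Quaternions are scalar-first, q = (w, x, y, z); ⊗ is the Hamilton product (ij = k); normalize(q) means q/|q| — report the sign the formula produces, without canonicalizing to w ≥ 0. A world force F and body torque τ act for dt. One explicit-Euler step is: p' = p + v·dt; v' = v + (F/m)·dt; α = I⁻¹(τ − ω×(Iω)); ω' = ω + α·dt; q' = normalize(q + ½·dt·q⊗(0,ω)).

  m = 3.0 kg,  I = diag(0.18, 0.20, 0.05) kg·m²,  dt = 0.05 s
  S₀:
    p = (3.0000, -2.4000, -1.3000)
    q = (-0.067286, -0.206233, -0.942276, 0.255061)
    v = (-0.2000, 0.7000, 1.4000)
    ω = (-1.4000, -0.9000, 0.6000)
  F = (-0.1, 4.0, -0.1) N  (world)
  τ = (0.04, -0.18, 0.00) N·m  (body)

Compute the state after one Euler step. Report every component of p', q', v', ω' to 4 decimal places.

ω×(Iω) gyroscopic = (0.0810, -0.1092, 0.0252)
(τ − ω×Iω)/I = (-0.2278, -0.3540, -0.5040)
ω + α·dt = (-1.4114, -0.9177, 0.5748)
q⊗(0,ω) = (-1.2898112, -0.2416103, -0.1727882, -1.1739483)
q + ½dt·q⊗(0,ω), renormalized = (-0.0994, -0.2121, -0.9457, 0.2255)
a = (-0.0333, 1.3333, -0.0333)
p' = p + v·dt = (2.9900, -2.3650, -1.2300)
v + (F/m)dt = (-0.2017, 0.7667, 1.3983)

p' = (2.9900, -2.3650, -1.2300)
q' = (-0.0994, -0.2121, -0.9457, 0.2255)
v' = (-0.2017, 0.7667, 1.3983)
ω' = (-1.4114, -0.9177, 0.5748)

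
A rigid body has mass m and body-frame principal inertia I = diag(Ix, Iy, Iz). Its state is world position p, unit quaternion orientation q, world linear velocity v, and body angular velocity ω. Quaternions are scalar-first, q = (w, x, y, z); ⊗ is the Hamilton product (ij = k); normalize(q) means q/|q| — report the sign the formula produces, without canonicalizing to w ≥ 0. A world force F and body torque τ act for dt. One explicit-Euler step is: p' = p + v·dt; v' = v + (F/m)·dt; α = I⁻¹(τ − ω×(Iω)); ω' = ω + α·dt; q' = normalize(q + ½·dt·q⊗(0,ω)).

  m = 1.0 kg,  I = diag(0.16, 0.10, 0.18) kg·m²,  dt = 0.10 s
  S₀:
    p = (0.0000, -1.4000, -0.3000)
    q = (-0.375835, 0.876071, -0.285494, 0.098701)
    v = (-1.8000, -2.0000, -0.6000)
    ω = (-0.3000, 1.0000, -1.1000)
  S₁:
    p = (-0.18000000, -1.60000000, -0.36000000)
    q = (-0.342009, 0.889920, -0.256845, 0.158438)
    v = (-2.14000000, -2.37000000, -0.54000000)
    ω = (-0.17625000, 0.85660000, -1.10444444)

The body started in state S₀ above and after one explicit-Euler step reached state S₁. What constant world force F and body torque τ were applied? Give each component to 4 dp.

F = (-3.4000, -3.7000, 0.6000)
τ = (0.1100, -0.1500, 0.0100)

Δω = ω₁−ω₀ = (0.12375000, -0.14340000, -0.00444444)
gyro term ω₀×Iω₀ = (-0.0880, -0.0066, 0.0180)
applied torque τ = (0.1100, -0.1500, 0.0100)
v₁ − v₀ = (-0.34000000, -0.37000000, 0.06000000)
F = m·Δv/dt = (-3.4000, -3.7000, 0.6000)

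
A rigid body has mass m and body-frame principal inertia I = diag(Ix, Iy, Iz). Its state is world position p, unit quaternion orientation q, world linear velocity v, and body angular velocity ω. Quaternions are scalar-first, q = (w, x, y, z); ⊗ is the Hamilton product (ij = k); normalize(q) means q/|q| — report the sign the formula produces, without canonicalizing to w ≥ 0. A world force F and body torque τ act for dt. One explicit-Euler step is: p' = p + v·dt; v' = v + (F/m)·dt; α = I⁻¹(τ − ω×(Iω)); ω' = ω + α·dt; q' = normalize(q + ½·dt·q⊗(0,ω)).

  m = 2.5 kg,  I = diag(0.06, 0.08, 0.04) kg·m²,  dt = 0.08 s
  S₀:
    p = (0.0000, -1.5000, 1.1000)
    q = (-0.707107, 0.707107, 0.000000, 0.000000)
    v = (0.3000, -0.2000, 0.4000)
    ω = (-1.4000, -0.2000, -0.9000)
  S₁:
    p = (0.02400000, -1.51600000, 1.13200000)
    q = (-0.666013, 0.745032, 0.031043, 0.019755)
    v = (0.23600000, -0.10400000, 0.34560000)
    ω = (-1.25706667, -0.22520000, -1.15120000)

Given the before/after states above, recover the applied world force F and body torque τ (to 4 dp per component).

velocity change Δv = (-0.06400000, 0.09600000, -0.05440000)
F = m·Δv/dt = (-2.0000, 3.0000, -1.7000)
rate change Δω = (0.14293333, -0.02520000, -0.25120000)
ω₀×(Iω₀) = (-0.0072, 0.0252, 0.0056)
I·α + gyro = (0.1000, 0.0000, -0.1200)

F = (-2.0000, 3.0000, -1.7000)
τ = (0.1000, 0.0000, -0.1200)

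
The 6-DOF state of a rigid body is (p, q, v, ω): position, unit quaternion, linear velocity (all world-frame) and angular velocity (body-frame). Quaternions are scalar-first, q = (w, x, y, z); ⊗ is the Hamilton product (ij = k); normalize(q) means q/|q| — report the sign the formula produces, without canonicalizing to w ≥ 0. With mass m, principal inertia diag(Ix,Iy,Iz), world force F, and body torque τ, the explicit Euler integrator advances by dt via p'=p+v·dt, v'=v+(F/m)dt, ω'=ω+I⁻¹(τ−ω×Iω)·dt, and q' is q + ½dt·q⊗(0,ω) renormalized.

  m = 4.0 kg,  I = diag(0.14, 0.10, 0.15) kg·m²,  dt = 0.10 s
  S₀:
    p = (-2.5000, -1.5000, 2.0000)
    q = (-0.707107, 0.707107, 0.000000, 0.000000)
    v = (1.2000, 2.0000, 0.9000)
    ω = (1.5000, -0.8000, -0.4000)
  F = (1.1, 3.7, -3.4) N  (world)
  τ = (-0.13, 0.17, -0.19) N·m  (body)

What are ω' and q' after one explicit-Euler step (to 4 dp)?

ω' = (1.3957, -0.6360, -0.5587)
q' = (-0.7573, 0.6516, 0.0423, -0.0141)

(τ − ω×Iω)/I = (-1.0429, 1.6400, -1.5867)
ω' = ω + α·dt = (1.3957, -0.6360, -0.5587)
q⊗(0,ω) = (-1.0606605, -1.0606605, 0.8485284, -0.2828428)
q + ½dt·q⊗(0,ω), renormalized = (-0.7573, 0.6516, 0.0423, -0.0141)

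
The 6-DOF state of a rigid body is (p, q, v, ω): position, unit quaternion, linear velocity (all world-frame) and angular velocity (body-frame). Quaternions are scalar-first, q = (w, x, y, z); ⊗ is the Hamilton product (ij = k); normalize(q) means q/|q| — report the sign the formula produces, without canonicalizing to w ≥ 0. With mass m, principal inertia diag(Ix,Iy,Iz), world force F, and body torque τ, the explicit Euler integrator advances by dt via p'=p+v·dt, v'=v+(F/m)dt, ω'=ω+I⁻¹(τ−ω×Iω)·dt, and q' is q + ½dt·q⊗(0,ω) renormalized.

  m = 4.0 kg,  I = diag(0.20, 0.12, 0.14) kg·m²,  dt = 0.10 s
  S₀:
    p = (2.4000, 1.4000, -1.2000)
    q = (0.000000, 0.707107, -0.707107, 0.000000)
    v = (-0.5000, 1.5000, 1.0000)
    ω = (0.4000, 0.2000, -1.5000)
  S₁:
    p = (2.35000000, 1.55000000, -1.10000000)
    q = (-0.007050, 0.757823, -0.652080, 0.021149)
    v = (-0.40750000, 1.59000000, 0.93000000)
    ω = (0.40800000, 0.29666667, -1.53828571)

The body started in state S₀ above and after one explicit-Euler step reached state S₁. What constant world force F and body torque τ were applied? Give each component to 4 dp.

F = (3.7000, 3.6000, -2.8000)
τ = (0.0100, 0.0800, -0.0600)

v₁ − v₀ = (0.09250000, 0.09000000, -0.07000000)
F = m·Δv/dt = (3.7000, 3.6000, -2.8000)
ω₁ − ω₀ = (0.00800000, 0.09666667, -0.03828571)
I·α + gyro = (0.0100, 0.0800, -0.0600)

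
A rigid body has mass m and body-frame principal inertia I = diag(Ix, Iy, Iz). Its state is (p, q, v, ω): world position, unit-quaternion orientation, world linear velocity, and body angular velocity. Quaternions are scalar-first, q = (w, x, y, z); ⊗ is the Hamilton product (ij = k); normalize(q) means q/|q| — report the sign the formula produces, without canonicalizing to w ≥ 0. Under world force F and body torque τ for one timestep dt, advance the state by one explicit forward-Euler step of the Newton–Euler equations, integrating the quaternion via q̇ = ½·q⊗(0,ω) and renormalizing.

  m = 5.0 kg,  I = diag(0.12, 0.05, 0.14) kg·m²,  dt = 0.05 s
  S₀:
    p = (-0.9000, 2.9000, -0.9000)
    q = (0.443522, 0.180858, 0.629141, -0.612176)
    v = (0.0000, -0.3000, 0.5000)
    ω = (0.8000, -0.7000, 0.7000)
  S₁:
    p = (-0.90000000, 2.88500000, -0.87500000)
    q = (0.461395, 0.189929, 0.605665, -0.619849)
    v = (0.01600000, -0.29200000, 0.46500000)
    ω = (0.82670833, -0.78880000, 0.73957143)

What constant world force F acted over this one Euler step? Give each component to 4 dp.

v₁ − v₀ = (0.01600000, 0.00800000, -0.03500000)
applied force F = (1.6000, 0.8000, -3.5000)

F = (1.6000, 0.8000, -3.5000)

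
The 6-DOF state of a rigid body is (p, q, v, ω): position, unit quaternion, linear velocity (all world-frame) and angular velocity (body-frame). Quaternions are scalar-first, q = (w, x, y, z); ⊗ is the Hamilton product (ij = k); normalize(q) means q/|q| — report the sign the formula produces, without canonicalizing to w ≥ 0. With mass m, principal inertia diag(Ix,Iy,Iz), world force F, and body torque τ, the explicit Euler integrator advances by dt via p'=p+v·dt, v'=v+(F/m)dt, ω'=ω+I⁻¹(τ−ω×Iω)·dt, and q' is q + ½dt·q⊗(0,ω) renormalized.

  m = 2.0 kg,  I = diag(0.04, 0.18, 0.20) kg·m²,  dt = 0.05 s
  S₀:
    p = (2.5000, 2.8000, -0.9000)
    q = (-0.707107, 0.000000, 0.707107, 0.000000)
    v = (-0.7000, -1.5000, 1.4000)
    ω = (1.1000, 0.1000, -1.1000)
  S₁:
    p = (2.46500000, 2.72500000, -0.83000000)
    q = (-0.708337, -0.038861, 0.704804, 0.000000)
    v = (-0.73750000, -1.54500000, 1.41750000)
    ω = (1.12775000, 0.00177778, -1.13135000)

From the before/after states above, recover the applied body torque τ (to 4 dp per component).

τ = (0.0200, -0.1600, -0.1100)

Δω = ω₁−ω₀ = (0.02775000, -0.09822222, -0.03135000)
I·α + gyro = (0.0200, -0.1600, -0.1100)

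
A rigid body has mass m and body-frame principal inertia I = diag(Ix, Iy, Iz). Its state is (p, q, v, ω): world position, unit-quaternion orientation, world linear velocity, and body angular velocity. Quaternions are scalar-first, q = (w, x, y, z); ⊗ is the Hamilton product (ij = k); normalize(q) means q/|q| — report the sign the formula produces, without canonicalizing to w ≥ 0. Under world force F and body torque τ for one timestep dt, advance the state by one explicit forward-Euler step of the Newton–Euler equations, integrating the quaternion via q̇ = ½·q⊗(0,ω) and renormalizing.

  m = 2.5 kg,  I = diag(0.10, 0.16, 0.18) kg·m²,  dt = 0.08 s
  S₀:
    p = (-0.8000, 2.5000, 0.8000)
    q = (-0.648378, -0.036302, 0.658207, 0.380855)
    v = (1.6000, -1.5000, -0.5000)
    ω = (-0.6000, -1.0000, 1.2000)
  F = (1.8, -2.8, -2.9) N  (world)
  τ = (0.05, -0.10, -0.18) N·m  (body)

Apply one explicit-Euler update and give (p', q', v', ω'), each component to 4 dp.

a = (0.7200, -1.1200, -1.1600)
new position p' = (-0.6720, 2.3800, 0.7600)
v + (F/m)dt = (1.6576, -1.5896, -0.5928)
ω×(Iω) gyroscopic = (-0.0240, 0.0576, 0.0360)
α = I⁻¹(τ − ω×Iω) = (0.7400, -0.9850, -1.2000)
ω' = ω + α·dt = (-0.5408, -1.0788, 1.1040)
2q̇ = q⊗(0,ω) = (0.1793998, 1.5597302, 0.4634274, -0.3468274)
q' = normalize(q + ½dt·q⊗(0,ω)) = (-0.6398, 0.0260, 0.6752, 0.3662)

p' = (-0.6720, 2.3800, 0.7600)
q' = (-0.6398, 0.0260, 0.6752, 0.3662)
v' = (1.6576, -1.5896, -0.5928)
ω' = (-0.5408, -1.0788, 1.1040)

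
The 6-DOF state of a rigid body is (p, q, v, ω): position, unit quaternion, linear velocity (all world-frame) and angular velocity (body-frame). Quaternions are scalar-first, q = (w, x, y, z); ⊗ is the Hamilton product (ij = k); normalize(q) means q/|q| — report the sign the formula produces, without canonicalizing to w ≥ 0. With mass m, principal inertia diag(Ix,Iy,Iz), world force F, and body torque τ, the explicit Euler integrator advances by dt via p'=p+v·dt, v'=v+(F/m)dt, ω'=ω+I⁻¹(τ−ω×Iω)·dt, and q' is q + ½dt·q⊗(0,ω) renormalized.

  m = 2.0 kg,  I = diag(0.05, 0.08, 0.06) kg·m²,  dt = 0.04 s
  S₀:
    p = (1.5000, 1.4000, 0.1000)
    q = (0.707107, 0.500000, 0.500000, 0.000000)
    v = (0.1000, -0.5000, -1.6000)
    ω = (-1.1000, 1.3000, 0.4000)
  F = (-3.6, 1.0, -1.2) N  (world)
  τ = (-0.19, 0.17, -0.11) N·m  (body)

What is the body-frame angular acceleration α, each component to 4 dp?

ω×(Iω) gyroscopic = (-0.0104, 0.0044, -0.0429)
α = I⁻¹(τ − ω×Iω) = (-3.5920, 2.0700, -1.1183)

α = (-3.5920, 2.0700, -1.1183)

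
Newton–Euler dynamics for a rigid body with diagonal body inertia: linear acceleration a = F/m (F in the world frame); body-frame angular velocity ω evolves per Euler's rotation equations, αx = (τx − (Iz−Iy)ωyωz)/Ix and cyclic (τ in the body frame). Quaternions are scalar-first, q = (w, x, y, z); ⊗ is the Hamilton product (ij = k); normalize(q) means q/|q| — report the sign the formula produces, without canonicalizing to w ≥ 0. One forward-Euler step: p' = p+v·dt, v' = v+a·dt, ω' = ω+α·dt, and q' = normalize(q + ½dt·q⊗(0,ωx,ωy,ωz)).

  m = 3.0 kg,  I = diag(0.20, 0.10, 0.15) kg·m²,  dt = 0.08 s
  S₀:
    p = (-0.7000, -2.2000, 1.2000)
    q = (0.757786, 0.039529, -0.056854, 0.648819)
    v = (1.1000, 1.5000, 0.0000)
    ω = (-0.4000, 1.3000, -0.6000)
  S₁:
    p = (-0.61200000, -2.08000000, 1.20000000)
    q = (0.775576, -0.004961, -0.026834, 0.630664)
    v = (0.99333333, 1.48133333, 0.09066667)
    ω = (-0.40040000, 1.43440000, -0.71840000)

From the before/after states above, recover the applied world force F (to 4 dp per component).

F = (-4.0000, -0.7000, 3.4000)

Δv = v₁−v₀ = (-0.10666667, -0.01866667, 0.09066667)
m·(v₁−v₀)/dt = (-4.0000, -0.7000, 3.4000)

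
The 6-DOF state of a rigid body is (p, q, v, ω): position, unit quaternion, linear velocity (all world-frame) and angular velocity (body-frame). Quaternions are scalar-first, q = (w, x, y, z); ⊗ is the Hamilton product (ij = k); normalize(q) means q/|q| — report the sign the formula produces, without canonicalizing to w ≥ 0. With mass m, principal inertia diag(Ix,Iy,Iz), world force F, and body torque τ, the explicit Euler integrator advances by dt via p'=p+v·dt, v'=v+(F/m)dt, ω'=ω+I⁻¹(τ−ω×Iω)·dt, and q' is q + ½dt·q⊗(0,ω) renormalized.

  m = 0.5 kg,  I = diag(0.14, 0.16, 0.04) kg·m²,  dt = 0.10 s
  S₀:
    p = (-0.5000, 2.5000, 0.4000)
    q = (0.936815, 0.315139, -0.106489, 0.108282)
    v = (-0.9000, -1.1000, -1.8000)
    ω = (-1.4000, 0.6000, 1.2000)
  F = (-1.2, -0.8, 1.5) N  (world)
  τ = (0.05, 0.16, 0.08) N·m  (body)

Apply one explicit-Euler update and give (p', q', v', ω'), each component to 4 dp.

gyro term ω×Iω = (-0.0864, -0.1680, -0.0168)
α = I⁻¹(τ − ω×Iω) = (0.9743, 2.0500, 2.4200)
ω + α·dt = (-1.3026, 0.8050, 1.4420)
Hamilton product q⊗(0,ω) = (0.3751496, -1.5042970, 0.0323274, 1.1641768)
q' = normalize(q + ½dt·q⊗(0,ω)) = (0.9511, 0.2388, -0.1044, 0.1657)
linear accel F/m = (-2.4000, -1.6000, 3.0000)
new position p' = (-0.5900, 2.3900, 0.2200)
v' = v + a·dt = (-1.1400, -1.2600, -1.5000)

p' = (-0.5900, 2.3900, 0.2200)
q' = (0.9511, 0.2388, -0.1044, 0.1657)
v' = (-1.1400, -1.2600, -1.5000)
ω' = (-1.3026, 0.8050, 1.4420)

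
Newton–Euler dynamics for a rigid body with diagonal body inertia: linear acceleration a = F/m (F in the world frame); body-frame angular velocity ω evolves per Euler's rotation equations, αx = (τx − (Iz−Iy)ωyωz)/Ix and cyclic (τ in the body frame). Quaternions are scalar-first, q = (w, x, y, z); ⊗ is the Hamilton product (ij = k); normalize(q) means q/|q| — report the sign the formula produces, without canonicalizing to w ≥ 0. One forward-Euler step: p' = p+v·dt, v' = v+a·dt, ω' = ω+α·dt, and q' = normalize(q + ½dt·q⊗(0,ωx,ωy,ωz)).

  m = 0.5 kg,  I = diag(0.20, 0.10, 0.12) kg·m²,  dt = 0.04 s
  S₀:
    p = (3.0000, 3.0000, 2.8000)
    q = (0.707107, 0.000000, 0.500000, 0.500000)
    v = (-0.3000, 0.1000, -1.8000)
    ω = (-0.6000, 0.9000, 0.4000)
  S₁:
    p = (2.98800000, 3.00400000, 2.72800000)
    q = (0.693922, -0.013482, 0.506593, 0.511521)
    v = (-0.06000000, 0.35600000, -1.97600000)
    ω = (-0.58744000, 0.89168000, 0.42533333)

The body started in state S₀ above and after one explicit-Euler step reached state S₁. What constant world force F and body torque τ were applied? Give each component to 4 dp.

F = (3.0000, 3.2000, -2.2000)
τ = (0.0700, -0.0400, 0.1300)

velocity change Δv = (0.24000000, 0.25600000, -0.17600000)
m·(v₁−v₀)/dt = (3.0000, 3.2000, -2.2000)
ω₁ − ω₀ = (0.01256000, -0.00832000, 0.02533333)
precession coupling = (0.0072, -0.0192, 0.0540)
τ = I·(Δω/dt) + ω₀×(Iω₀) = (0.0700, -0.0400, 0.1300)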